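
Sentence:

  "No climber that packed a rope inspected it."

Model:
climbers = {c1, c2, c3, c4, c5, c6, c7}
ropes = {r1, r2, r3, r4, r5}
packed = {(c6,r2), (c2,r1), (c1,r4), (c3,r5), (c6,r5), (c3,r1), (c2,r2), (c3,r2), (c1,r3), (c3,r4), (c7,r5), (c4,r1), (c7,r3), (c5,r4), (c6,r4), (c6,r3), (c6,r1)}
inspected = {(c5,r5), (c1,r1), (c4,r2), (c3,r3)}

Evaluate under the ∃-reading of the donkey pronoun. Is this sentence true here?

True

"it" takes "a rope" as antecedent — a donkey pronoun bound across the clause boundary.
Truth condition: for no (c,r) with packed(c,r) does inspected(c,r) hold.
Restrictor pairs — does the scope hold? (c1,r3):fails  (c1,r4):fails  (c2,r1):fails  (c2,r2):fails  (c3,r1):fails  (c3,r2):fails  (c3,r4):fails  (c3,r5):fails  (c4,r1):fails  (c5,r4):fails  (c6,r1):fails  (c6,r2):fails  (c6,r3):fails  (c6,r4):fails  (c6,r5):fails  (c7,r3):fails  (c7,r5):fails
Scope holds for no restrictor pair, so the sentence is true.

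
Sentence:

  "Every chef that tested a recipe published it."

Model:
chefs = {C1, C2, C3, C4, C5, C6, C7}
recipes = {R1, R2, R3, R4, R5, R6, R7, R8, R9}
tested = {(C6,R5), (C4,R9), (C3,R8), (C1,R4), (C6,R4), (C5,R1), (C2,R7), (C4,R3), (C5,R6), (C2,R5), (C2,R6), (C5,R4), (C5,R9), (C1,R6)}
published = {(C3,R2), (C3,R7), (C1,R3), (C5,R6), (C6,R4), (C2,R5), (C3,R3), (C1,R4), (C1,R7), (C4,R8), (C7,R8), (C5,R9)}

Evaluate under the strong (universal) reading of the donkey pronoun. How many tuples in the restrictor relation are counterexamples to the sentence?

"it" takes "a recipe" as antecedent — a donkey pronoun bound across the clause boundary.
Strong reading: for every (c,r) with tested(c,r), published(c,r).
Restrictor pairs: (C1,R4) ✓  (C1,R6) ✗  (C2,R5) ✓  (C2,R6) ✗  (C2,R7) ✗  (C3,R8) ✗  (C4,R3) ✗  (C4,R9) ✗  (C5,R1) ✗  (C5,R4) ✗  (C5,R6) ✓  (C5,R9) ✓  (C6,R4) ✓  (C6,R5) ✗
Counterexamples (restrictor pairs failing the scope): 9.

9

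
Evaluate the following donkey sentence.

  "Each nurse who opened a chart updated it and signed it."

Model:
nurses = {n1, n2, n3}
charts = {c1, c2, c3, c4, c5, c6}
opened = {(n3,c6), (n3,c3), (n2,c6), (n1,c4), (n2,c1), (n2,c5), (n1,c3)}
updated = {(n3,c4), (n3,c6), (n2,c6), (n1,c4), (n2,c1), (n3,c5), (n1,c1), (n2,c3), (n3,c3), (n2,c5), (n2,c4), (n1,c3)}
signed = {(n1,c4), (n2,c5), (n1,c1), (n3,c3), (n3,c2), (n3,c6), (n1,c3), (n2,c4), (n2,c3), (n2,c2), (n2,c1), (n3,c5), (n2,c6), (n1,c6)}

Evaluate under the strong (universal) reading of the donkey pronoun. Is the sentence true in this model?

"it" takes "a chart" as antecedent — a donkey pronoun bound across the clause boundary.
Strong reading: for every (n,c) with opened(n,c), updated(n,c) ∧ signed(n,c).
Restrictor pairs: (n1,c3) ✓  (n1,c4) ✓  (n2,c1) ✓  (n2,c5) ✓  (n2,c6) ✓  (n3,c3) ✓  (n3,c6) ✓
Every restrictor pair satisfies the scope.

True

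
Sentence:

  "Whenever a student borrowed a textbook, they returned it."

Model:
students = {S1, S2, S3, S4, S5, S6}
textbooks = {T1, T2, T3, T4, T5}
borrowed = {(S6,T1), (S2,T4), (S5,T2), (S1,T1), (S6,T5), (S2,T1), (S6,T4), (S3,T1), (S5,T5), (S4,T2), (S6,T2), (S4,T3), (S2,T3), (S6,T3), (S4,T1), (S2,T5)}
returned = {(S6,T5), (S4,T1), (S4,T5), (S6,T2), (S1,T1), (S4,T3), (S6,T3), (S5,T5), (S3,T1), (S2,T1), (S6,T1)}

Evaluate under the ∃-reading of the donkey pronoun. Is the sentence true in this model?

"it" takes "a textbook" as antecedent — a donkey pronoun bound across the clause boundary.
Weak reading: every student s with some borrowed-textbook has at least one borrowed-textbook t such that returned(s,t).
Per student: S1:✓  S2:✓  S3:✓  S4:✓  S5:✓  S6:✓
Every student in the restrictor has a witness.

True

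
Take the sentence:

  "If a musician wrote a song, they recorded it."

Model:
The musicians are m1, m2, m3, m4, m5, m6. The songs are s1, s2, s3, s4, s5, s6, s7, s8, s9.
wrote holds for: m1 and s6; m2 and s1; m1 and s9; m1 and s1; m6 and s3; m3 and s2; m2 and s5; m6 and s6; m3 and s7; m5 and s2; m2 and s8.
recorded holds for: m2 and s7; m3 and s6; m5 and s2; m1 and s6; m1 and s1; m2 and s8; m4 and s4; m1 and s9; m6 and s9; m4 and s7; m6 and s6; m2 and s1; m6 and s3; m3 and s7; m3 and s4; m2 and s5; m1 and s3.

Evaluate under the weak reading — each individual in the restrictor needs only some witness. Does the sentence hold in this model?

True

"it" takes "a song" as antecedent — a donkey pronoun bound across the clause boundary.
Weak reading: every musician m with some wrote-song has at least one wrote-song s such that recorded(m,s).
Per musician: m1:✓  m2:✓  m3:✓  m5:✓  m6:✓
Every musician in the restrictor has a witness.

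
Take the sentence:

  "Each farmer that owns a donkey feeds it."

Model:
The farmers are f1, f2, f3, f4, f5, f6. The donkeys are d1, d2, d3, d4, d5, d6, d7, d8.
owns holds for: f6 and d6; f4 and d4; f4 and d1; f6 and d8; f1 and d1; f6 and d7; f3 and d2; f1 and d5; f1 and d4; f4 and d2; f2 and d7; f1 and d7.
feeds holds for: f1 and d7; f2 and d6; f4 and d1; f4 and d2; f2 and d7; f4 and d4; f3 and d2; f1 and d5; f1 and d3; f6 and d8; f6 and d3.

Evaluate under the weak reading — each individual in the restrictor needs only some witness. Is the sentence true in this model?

"it" takes "a donkey" as antecedent — a donkey pronoun bound across the clause boundary.
Weak reading: every farmer f with some owns-donkey has at least one owns-donkey d such that feeds(f,d).
Per farmer: f1:✓  f2:✓  f3:✓  f4:✓  f6:✓
Every farmer in the restrictor has a witness.

True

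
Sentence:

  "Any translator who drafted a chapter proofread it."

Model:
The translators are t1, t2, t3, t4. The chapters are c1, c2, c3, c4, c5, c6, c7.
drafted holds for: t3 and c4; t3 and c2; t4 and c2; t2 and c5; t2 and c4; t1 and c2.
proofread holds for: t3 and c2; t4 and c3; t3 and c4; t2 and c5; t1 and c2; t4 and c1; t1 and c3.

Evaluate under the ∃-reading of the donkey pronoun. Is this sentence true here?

"it" takes "a chapter" as antecedent — a donkey pronoun bound across the clause boundary.
Weak reading: every translator t with some drafted-chapter has at least one drafted-chapter c such that proofread(t,c).
Per translator: t1:✓  t2:✓  t3:✓  t4:✗
t4 has no witness among its drafted-chapters.

False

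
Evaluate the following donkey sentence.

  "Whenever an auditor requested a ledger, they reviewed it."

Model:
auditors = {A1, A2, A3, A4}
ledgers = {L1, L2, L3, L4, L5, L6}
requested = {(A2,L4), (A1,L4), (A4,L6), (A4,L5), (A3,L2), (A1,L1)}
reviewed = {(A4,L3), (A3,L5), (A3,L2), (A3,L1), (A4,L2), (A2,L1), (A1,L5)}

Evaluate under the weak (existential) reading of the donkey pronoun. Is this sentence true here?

False

"it" takes "a ledger" as antecedent — a donkey pronoun bound across the clause boundary.
Weak reading: every auditor a with some requested-ledger has at least one requested-ledger l such that reviewed(a,l).
Per auditor: A1:✗  A2:✗  A3:✓  A4:✗
A1 has no witness among its requested-ledgers.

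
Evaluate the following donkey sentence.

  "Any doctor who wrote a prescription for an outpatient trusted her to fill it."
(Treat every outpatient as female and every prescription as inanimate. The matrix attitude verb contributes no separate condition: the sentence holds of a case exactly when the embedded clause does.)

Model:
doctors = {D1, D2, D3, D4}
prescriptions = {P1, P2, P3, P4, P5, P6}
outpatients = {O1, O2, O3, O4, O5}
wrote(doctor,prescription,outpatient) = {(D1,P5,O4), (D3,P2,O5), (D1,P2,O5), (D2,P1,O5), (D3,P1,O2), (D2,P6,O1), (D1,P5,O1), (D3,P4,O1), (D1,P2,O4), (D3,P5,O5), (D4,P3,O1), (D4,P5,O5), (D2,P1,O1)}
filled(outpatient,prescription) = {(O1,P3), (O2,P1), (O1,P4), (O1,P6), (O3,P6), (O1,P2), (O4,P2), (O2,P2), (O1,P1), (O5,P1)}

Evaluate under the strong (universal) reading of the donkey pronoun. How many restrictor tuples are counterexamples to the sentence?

6

"her" takes "an outpatient" as antecedent and "it" takes "a prescription"; both are donkey pronouns co-varying with the restrictor.
Strong reading: for every (d,p,o) with wrote(d,p,o), filled(o,p).
Restrictor triples: (D1,P2,O4)→filled(O4,P2) ✓  (D1,P2,O5)→filled(O5,P2) ✗  (D1,P5,O1)→filled(O1,P5) ✗  (D1,P5,O4)→filled(O4,P5) ✗  (D2,P1,O1)→filled(O1,P1) ✓  (D2,P1,O5)→filled(O5,P1) ✓  (D2,P6,O1)→filled(O1,P6) ✓  (D3,P1,O2)→filled(O2,P1) ✓  (D3,P2,O5)→filled(O5,P2) ✗  (D3,P4,O1)→filled(O1,P4) ✓  (D3,P5,O5)→filled(O5,P5) ✗  (D4,P3,O1)→filled(O1,P3) ✓  (D4,P5,O5)→filled(O5,P5) ✗
Counterexamples (restrictor triples failing the scope): 6.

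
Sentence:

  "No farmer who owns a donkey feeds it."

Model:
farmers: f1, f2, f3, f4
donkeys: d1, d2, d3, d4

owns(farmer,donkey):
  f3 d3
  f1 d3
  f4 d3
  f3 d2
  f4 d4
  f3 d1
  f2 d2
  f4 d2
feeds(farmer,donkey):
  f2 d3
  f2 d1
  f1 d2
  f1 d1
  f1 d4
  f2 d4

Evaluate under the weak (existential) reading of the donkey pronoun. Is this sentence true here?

True

"it" takes "a donkey" as antecedent — a donkey pronoun bound across the clause boundary.
Truth condition: for no (f,d) with owns(f,d) does feeds(f,d) hold.
Restrictor pairs — does the scope hold? (f1,d3):fails  (f2,d2):fails  (f3,d1):fails  (f3,d2):fails  (f3,d3):fails  (f4,d2):fails  (f4,d3):fails  (f4,d4):fails
Scope holds for no restrictor pair, so the sentence is true.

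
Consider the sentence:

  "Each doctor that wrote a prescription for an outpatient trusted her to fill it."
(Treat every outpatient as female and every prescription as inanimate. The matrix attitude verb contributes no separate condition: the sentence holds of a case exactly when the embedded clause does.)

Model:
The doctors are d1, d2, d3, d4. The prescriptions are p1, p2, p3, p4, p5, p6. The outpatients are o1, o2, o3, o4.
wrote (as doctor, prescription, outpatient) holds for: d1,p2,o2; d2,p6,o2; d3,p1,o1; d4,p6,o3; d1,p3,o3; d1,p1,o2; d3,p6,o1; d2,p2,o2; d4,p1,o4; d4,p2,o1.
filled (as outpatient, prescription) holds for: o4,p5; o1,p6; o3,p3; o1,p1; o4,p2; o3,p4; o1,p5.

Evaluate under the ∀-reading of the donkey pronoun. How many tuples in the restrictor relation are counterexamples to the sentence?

"her" takes "an outpatient" as antecedent and "it" takes "a prescription"; both are donkey pronouns co-varying with the restrictor.
Strong reading: for every (d,p,o) with wrote(d,p,o), filled(o,p).
Restrictor triples: (d1,p1,o2)→filled(o2,p1) ✗  (d1,p2,o2)→filled(o2,p2) ✗  (d1,p3,o3)→filled(o3,p3) ✓  (d2,p2,o2)→filled(o2,p2) ✗  (d2,p6,o2)→filled(o2,p6) ✗  (d3,p1,o1)→filled(o1,p1) ✓  (d3,p6,o1)→filled(o1,p6) ✓  (d4,p1,o4)→filled(o4,p1) ✗  (d4,p2,o1)→filled(o1,p2) ✗  (d4,p6,o3)→filled(o3,p6) ✗
Counterexamples (restrictor triples failing the scope): 7.

7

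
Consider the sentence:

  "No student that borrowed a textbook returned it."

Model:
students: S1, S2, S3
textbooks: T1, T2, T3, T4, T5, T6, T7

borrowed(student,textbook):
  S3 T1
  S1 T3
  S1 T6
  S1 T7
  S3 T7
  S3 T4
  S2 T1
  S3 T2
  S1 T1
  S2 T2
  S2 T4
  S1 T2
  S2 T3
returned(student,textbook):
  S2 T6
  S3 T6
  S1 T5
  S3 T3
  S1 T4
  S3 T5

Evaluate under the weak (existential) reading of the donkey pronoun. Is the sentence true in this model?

"it" takes "a textbook" as antecedent — a donkey pronoun bound across the clause boundary.
Truth condition: for no (s,t) with borrowed(s,t) does returned(s,t) hold.
Restrictor pairs — does the scope hold? (S1,T1):fails  (S1,T2):fails  (S1,T3):fails  (S1,T6):fails  (S1,T7):fails  (S2,T1):fails  (S2,T2):fails  (S2,T3):fails  (S2,T4):fails  (S3,T1):fails  (S3,T2):fails  (S3,T4):fails  (S3,T7):fails
Scope holds for no restrictor pair, so the sentence is true.

True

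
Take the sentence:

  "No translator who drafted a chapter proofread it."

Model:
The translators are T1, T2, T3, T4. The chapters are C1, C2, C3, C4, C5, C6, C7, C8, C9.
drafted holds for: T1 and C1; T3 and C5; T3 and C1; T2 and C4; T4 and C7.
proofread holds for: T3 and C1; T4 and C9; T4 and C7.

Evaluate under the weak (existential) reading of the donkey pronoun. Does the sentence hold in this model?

"it" takes "a chapter" as antecedent — a donkey pronoun bound across the clause boundary.
Truth condition: for no (t,c) with drafted(t,c) does proofread(t,c) hold.
Restrictor pairs — does the scope hold? (T1,C1):fails  (T2,C4):fails  (T3,C1):holds  (T3,C5):fails  (T4,C7):holds
Scope holds for 2 pair(s), so the sentence is false.

False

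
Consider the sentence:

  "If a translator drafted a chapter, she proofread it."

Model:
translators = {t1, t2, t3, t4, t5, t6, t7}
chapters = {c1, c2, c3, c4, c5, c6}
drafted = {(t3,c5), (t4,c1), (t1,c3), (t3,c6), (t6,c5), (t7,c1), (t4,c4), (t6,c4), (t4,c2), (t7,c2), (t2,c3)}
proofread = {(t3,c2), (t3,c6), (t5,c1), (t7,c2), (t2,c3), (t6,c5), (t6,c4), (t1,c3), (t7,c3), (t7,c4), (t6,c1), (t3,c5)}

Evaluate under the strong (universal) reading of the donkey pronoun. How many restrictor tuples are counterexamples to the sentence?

"it" takes "a chapter" as antecedent — a donkey pronoun bound across the clause boundary.
Strong reading: for every (t,c) with drafted(t,c), proofread(t,c).
Restrictor pairs: (t1,c3) ✓  (t2,c3) ✓  (t3,c5) ✓  (t3,c6) ✓  (t4,c1) ✗  (t4,c2) ✗  (t4,c4) ✗  (t6,c4) ✓  (t6,c5) ✓  (t7,c1) ✗  (t7,c2) ✓
Counterexamples (restrictor pairs failing the scope): 4.

4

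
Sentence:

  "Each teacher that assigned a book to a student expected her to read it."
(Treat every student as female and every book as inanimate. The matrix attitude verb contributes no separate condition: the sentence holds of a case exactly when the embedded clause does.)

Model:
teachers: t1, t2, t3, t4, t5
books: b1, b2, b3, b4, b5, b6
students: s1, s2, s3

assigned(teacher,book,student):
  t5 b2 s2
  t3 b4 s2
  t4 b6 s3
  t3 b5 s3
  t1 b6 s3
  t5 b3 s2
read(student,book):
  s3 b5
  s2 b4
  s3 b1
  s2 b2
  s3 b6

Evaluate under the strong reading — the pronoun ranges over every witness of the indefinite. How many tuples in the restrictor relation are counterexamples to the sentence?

1

"her" takes "a student" as antecedent and "it" takes "a book"; both are donkey pronouns co-varying with the restrictor.
Strong reading: for every (t,b,s) with assigned(t,b,s), read(s,b).
Restrictor triples: (t1,b6,s3)→read(s3,b6) ✓  (t3,b4,s2)→read(s2,b4) ✓  (t3,b5,s3)→read(s3,b5) ✓  (t4,b6,s3)→read(s3,b6) ✓  (t5,b2,s2)→read(s2,b2) ✓  (t5,b3,s2)→read(s2,b3) ✗
Counterexamples (restrictor triples failing the scope): 1.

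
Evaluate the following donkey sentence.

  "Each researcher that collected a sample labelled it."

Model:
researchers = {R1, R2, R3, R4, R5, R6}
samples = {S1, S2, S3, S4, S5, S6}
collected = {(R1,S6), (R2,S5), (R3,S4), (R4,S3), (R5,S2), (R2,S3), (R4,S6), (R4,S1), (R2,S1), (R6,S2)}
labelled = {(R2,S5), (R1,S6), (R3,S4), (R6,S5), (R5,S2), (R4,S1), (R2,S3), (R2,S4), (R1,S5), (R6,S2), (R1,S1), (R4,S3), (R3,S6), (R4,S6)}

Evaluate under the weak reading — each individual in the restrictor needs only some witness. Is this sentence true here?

"it" takes "a sample" as antecedent — a donkey pronoun bound across the clause boundary.
Weak reading: every researcher r with some collected-sample has at least one collected-sample s such that labelled(r,s).
Per researcher: R1:✓  R2:✓  R3:✓  R4:✓  R5:✓  R6:✓
Every researcher in the restrictor has a witness.

True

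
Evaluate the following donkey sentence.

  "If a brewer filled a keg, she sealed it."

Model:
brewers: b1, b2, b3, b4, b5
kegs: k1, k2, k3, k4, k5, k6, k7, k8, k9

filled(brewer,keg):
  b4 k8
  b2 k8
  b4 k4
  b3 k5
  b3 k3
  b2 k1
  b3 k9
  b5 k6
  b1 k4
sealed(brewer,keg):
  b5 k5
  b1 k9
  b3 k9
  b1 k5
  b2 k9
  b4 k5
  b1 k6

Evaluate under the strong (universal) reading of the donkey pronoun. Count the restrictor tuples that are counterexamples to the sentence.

"it" takes "a keg" as antecedent — a donkey pronoun bound across the clause boundary.
Strong reading: for every (b,k) with filled(b,k), sealed(b,k).
Restrictor pairs: (b1,k4) ✗  (b2,k1) ✗  (b2,k8) ✗  (b3,k3) ✗  (b3,k5) ✗  (b3,k9) ✓  (b4,k4) ✗  (b4,k8) ✗  (b5,k6) ✗
Counterexamples (restrictor pairs failing the scope): 8.

8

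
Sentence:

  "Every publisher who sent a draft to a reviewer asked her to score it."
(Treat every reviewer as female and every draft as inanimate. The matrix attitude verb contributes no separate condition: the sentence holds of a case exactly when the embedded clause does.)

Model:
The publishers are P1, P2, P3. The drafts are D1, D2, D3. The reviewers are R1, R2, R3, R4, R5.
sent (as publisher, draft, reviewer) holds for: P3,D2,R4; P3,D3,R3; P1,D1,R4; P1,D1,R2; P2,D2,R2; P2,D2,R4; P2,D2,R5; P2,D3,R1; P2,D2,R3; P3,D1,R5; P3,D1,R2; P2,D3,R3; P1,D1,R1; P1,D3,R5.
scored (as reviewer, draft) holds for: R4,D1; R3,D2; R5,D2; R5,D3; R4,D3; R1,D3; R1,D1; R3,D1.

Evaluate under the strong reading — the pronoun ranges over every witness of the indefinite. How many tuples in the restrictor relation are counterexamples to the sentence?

8

"her" takes "a reviewer" as antecedent and "it" takes "a draft"; both are donkey pronouns co-varying with the restrictor.
Strong reading: for every (p,d,r) with sent(p,d,r), scored(r,d).
Restrictor triples: (P1,D1,R1)→scored(R1,D1) ✓  (P1,D1,R2)→scored(R2,D1) ✗  (P1,D1,R4)→scored(R4,D1) ✓  (P1,D3,R5)→scored(R5,D3) ✓  (P2,D2,R2)→scored(R2,D2) ✗  (P2,D2,R3)→scored(R3,D2) ✓  (P2,D2,R4)→scored(R4,D2) ✗  (P2,D2,R5)→scored(R5,D2) ✓  (P2,D3,R1)→scored(R1,D3) ✓  (P2,D3,R3)→scored(R3,D3) ✗  (P3,D1,R2)→scored(R2,D1) ✗  (P3,D1,R5)→scored(R5,D1) ✗  (P3,D2,R4)→scored(R4,D2) ✗  (P3,D3,R3)→scored(R3,D3) ✗
Counterexamples (restrictor triples failing the scope): 8.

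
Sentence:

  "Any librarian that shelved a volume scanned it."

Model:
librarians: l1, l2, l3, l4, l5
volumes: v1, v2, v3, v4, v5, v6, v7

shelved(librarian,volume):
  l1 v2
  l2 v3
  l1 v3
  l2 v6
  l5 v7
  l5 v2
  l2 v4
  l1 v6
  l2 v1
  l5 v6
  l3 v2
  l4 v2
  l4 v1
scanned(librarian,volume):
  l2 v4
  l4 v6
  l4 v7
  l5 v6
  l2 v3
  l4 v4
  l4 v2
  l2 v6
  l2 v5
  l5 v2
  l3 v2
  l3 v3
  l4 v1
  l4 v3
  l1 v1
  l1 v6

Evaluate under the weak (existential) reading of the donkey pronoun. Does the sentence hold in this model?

True

"it" takes "a volume" as antecedent — a donkey pronoun bound across the clause boundary.
Weak reading: every librarian l with some shelved-volume has at least one shelved-volume v such that scanned(l,v).
Per librarian: l1:✓  l2:✓  l3:✓  l4:✓  l5:✓
Every librarian in the restrictor has a witness.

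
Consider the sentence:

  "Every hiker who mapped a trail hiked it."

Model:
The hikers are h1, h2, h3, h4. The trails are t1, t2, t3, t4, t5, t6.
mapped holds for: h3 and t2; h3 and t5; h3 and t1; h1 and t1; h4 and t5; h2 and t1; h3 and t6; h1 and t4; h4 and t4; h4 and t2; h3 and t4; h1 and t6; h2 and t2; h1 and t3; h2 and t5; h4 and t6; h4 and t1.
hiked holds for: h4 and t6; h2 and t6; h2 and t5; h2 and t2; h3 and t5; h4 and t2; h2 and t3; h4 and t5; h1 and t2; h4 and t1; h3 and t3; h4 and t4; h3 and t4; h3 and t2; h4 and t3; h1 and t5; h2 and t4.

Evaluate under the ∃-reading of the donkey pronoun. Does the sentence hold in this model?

False

"it" takes "a trail" as antecedent — a donkey pronoun bound across the clause boundary.
Weak reading: every hiker h with some mapped-trail has at least one mapped-trail t such that hiked(h,t).
Per hiker: h1:✗  h2:✓  h3:✓  h4:✓
h1 has no witness among its mapped-trails.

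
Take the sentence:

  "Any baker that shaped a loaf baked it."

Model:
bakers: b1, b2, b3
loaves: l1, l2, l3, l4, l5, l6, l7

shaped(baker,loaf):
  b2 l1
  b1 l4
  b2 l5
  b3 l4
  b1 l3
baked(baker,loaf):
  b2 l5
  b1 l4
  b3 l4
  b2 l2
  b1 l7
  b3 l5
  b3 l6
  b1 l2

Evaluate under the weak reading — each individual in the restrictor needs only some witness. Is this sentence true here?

"it" takes "a loaf" as antecedent — a donkey pronoun bound across the clause boundary.
Weak reading: every baker b with some shaped-loaf has at least one shaped-loaf l such that baked(b,l).
Per baker: b1:✓  b2:✓  b3:✓
Every baker in the restrictor has a witness.

True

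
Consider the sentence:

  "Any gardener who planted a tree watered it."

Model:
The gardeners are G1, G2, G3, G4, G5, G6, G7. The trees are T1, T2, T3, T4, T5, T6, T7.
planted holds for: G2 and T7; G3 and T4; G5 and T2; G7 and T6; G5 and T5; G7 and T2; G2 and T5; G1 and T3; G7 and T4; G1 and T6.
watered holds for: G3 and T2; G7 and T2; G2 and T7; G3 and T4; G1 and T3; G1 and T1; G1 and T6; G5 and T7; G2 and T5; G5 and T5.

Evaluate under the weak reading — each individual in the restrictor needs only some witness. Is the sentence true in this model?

"it" takes "a tree" as antecedent — a donkey pronoun bound across the clause boundary.
Weak reading: every gardener g with some planted-tree has at least one planted-tree t such that watered(g,t).
Per gardener: G1:✓  G2:✓  G3:✓  G5:✓  G7:✓
Every gardener in the restrictor has a witness.

True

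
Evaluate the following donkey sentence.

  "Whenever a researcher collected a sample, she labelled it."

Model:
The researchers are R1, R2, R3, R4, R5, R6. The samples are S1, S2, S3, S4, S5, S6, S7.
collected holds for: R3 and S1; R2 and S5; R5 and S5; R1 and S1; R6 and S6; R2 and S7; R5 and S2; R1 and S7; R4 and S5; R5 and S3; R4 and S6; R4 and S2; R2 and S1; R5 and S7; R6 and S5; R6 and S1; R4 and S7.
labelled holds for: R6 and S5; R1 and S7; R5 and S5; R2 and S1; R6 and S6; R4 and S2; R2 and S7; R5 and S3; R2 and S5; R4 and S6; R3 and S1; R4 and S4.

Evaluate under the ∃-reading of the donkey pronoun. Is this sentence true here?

"it" takes "a sample" as antecedent — a donkey pronoun bound across the clause boundary.
Weak reading: every researcher r with some collected-sample has at least one collected-sample s such that labelled(r,s).
Per researcher: R1:✓  R2:✓  R3:✓  R4:✓  R5:✓  R6:✓
Every researcher in the restrictor has a witness.

True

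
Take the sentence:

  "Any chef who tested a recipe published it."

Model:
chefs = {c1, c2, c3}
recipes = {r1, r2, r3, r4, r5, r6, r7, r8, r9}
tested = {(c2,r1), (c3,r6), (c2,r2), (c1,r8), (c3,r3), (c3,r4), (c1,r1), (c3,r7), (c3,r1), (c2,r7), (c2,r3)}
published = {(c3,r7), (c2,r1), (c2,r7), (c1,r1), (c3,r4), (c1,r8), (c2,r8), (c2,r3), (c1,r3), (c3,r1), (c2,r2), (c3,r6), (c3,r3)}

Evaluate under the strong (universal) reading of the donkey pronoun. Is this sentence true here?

"it" takes "a recipe" as antecedent — a donkey pronoun bound across the clause boundary.
Strong reading: for every (c,r) with tested(c,r), published(c,r).
Restrictor pairs: (c1,r1) ✓  (c1,r8) ✓  (c2,r1) ✓  (c2,r2) ✓  (c2,r3) ✓  (c2,r7) ✓  (c3,r1) ✓  (c3,r3) ✓  (c3,r4) ✓  (c3,r6) ✓  (c3,r7) ✓
Every restrictor pair satisfies the scope.

True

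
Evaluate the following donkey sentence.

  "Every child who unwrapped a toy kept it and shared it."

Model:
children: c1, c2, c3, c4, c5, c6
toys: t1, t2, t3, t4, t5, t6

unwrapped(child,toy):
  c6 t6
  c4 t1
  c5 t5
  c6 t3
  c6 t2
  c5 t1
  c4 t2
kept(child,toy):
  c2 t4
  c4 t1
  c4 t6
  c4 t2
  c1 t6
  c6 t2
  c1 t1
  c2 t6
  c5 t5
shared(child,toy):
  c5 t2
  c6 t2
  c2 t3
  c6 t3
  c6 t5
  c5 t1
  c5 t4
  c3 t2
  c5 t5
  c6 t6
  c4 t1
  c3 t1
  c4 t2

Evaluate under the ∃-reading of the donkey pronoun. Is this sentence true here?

True

"it" takes "a toy" as antecedent — a donkey pronoun bound across the clause boundary.
Weak reading: every child c with some unwrapped-toy has at least one unwrapped-toy t such that kept(c,t) ∧ shared(c,t).
Per child: c4:✓  c5:✓  c6:✓
Every child in the restrictor has a witness.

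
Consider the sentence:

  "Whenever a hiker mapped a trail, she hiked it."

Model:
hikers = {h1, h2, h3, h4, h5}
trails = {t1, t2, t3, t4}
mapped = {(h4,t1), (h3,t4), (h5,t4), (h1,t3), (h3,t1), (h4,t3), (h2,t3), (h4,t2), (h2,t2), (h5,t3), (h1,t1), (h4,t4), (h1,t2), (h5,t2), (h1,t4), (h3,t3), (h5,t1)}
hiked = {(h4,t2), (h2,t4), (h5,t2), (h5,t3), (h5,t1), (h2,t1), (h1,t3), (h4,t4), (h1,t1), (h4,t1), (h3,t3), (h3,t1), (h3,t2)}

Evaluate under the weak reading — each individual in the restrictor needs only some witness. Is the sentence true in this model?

False

"it" takes "a trail" as antecedent — a donkey pronoun bound across the clause boundary.
Weak reading: every hiker h with some mapped-trail has at least one mapped-trail t such that hiked(h,t).
Per hiker: h1:✓  h2:✗  h3:✓  h4:✓  h5:✓
h2 has no witness among its mapped-trails.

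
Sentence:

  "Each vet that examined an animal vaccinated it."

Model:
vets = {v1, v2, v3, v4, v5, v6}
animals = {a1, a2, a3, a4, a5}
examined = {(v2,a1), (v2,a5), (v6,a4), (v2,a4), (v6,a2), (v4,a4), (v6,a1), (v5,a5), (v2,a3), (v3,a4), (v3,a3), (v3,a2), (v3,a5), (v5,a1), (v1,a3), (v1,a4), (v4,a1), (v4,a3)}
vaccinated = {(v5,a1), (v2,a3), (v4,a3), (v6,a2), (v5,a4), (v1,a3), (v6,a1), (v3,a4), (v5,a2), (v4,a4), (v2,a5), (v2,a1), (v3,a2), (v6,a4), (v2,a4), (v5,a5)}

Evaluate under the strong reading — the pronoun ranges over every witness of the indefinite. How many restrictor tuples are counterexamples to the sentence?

"it" takes "an animal" as antecedent — a donkey pronoun bound across the clause boundary.
Strong reading: for every (v,a) with examined(v,a), vaccinated(v,a).
Restrictor pairs: (v1,a3) ✓  (v1,a4) ✗  (v2,a1) ✓  (v2,a3) ✓  (v2,a4) ✓  (v2,a5) ✓  (v3,a2) ✓  (v3,a3) ✗  (v3,a4) ✓  (v3,a5) ✗  (v4,a1) ✗  (v4,a3) ✓  (v4,a4) ✓  (v5,a1) ✓  (v5,a5) ✓  (v6,a1) ✓  (v6,a2) ✓  (v6,a4) ✓
Counterexamples (restrictor pairs failing the scope): 4.

4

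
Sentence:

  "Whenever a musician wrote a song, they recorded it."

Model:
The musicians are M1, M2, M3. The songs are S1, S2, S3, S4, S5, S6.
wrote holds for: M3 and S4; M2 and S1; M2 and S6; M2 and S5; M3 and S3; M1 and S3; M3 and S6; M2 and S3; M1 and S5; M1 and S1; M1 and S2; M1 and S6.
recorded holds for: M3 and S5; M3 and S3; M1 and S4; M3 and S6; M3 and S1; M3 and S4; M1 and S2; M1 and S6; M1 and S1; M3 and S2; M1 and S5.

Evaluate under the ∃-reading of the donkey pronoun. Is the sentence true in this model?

"it" takes "a song" as antecedent — a donkey pronoun bound across the clause boundary.
Weak reading: every musician m with some wrote-song has at least one wrote-song s such that recorded(m,s).
Per musician: M1:✓  M2:✗  M3:✓
M2 has no witness among its wrote-songs.

False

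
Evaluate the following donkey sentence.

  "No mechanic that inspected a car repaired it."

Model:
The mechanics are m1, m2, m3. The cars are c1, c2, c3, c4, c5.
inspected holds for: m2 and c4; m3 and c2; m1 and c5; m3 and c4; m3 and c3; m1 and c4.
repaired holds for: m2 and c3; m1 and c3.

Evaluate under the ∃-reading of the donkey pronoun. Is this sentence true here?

"it" takes "a car" as antecedent — a donkey pronoun bound across the clause boundary.
Truth condition: for no (m,c) with inspected(m,c) does repaired(m,c) hold.
Restrictor pairs — does the scope hold? (m1,c4):fails  (m1,c5):fails  (m2,c4):fails  (m3,c2):fails  (m3,c3):fails  (m3,c4):fails
Scope holds for no restrictor pair, so the sentence is true.

True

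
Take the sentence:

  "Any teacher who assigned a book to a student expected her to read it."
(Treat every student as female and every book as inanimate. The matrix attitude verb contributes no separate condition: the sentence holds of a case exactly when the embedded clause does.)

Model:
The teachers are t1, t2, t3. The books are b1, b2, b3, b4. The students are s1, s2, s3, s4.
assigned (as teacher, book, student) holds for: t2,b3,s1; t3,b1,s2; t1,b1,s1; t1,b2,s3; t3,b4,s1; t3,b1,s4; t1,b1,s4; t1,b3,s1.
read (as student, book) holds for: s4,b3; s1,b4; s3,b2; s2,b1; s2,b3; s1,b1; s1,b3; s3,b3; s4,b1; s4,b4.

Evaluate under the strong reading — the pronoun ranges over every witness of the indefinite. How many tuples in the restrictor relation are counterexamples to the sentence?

0

"her" takes "a student" as antecedent and "it" takes "a book"; both are donkey pronouns co-varying with the restrictor.
Strong reading: for every (t,b,s) with assigned(t,b,s), read(s,b).
Restrictor triples: (t1,b1,s1)→read(s1,b1) ✓  (t1,b1,s4)→read(s4,b1) ✓  (t1,b2,s3)→read(s3,b2) ✓  (t1,b3,s1)→read(s1,b3) ✓  (t2,b3,s1)→read(s1,b3) ✓  (t3,b1,s2)→read(s2,b1) ✓  (t3,b1,s4)→read(s4,b1) ✓  (t3,b4,s1)→read(s1,b4) ✓
Counterexamples (restrictor triples failing the scope): 0.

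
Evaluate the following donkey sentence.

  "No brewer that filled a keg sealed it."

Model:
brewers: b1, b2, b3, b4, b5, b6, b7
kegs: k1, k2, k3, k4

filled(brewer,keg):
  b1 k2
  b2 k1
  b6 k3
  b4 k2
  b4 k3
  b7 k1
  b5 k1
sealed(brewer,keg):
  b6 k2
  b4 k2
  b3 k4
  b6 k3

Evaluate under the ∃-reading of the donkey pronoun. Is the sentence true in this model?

False

"it" takes "a keg" as antecedent — a donkey pronoun bound across the clause boundary.
Truth condition: for no (b,k) with filled(b,k) does sealed(b,k) hold.
Restrictor pairs — does the scope hold? (b1,k2):fails  (b2,k1):fails  (b4,k2):holds  (b4,k3):fails  (b5,k1):fails  (b6,k3):holds  (b7,k1):fails
Scope holds for 2 pair(s), so the sentence is false.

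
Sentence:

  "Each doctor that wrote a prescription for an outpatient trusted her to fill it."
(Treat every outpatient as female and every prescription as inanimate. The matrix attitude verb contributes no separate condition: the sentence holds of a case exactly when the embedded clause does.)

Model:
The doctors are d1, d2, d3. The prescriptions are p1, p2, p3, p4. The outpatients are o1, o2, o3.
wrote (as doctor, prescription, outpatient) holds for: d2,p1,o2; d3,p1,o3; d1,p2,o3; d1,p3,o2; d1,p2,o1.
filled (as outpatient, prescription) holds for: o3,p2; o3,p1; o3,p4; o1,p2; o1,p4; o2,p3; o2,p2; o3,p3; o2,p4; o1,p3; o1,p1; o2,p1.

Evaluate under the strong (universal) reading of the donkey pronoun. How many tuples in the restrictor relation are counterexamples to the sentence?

"her" takes "an outpatient" as antecedent and "it" takes "a prescription"; both are donkey pronouns co-varying with the restrictor.
Strong reading: for every (d,p,o) with wrote(d,p,o), filled(o,p).
Restrictor triples: (d1,p2,o1)→filled(o1,p2) ✓  (d1,p2,o3)→filled(o3,p2) ✓  (d1,p3,o2)→filled(o2,p3) ✓  (d2,p1,o2)→filled(o2,p1) ✓  (d3,p1,o3)→filled(o3,p1) ✓
Counterexamples (restrictor triples failing the scope): 0.

0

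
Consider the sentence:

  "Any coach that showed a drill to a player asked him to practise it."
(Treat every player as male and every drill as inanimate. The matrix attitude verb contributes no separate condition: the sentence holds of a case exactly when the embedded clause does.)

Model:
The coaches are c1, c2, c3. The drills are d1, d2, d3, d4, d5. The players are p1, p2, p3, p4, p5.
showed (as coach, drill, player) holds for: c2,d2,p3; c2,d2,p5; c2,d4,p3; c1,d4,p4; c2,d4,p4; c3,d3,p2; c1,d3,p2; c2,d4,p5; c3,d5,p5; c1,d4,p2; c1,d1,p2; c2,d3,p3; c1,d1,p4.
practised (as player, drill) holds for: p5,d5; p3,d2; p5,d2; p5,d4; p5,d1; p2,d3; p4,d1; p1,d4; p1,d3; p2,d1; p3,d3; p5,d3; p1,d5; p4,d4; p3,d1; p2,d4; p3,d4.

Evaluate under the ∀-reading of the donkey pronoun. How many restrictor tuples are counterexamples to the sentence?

0

"him" takes "a player" as antecedent and "it" takes "a drill"; both are donkey pronouns co-varying with the restrictor.
Strong reading: for every (c,d,p) with showed(c,d,p), practised(p,d).
Restrictor triples: (c1,d1,p2)→practised(p2,d1) ✓  (c1,d1,p4)→practised(p4,d1) ✓  (c1,d3,p2)→practised(p2,d3) ✓  (c1,d4,p2)→practised(p2,d4) ✓  (c1,d4,p4)→practised(p4,d4) ✓  (c2,d2,p3)→practised(p3,d2) ✓  (c2,d2,p5)→practised(p5,d2) ✓  (c2,d3,p3)→practised(p3,d3) ✓  (c2,d4,p3)→practised(p3,d4) ✓  (c2,d4,p4)→practised(p4,d4) ✓  (c2,d4,p5)→practised(p5,d4) ✓  (c3,d3,p2)→practised(p2,d3) ✓  (c3,d5,p5)→practised(p5,d5) ✓
Counterexamples (restrictor triples failing the scope): 0.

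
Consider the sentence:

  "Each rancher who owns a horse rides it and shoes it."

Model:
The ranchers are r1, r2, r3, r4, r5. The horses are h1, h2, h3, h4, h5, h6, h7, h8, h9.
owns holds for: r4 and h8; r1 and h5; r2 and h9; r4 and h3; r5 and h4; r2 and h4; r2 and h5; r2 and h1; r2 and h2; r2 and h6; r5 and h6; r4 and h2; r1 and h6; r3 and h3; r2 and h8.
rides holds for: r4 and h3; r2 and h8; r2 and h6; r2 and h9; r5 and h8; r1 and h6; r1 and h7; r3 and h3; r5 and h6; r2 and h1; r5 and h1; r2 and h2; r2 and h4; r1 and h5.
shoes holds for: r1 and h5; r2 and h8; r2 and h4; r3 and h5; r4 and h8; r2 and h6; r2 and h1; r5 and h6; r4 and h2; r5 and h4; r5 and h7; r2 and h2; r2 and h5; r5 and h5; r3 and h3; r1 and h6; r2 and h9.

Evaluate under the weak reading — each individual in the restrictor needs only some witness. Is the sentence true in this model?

False

"it" takes "a horse" as antecedent — a donkey pronoun bound across the clause boundary.
Weak reading: every rancher r with some owns-horse has at least one owns-horse h such that rides(r,h) ∧ shoes(r,h).
Per rancher: r1:✓  r2:✓  r3:✓  r4:✗  r5:✓
r4 has no witness among its owns-horses.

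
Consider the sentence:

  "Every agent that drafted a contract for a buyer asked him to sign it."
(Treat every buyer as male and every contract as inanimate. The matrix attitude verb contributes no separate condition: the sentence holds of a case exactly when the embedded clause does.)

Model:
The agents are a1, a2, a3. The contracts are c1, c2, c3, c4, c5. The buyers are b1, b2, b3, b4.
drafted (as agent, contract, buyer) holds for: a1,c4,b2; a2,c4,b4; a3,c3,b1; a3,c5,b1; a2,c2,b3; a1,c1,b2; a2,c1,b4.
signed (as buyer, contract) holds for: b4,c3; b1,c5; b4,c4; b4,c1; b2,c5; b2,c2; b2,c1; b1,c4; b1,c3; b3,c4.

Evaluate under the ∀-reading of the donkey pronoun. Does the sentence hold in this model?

"him" takes "a buyer" as antecedent and "it" takes "a contract"; both are donkey pronouns co-varying with the restrictor.
Strong reading: for every (a,c,b) with drafted(a,c,b), signed(b,c).
Restrictor triples: (a1,c1,b2)→signed(b2,c1) ✓  (a1,c4,b2)→signed(b2,c4) ✗  (a2,c1,b4)→signed(b4,c1) ✓  (a2,c2,b3)→signed(b3,c2) ✗  (a2,c4,b4)→signed(b4,c4) ✓  (a3,c3,b1)→signed(b1,c3) ✓  (a3,c5,b1)→signed(b1,c5) ✓
Counterexample: (a1,c4,b2) — signed(b2,c4) does not hold.

False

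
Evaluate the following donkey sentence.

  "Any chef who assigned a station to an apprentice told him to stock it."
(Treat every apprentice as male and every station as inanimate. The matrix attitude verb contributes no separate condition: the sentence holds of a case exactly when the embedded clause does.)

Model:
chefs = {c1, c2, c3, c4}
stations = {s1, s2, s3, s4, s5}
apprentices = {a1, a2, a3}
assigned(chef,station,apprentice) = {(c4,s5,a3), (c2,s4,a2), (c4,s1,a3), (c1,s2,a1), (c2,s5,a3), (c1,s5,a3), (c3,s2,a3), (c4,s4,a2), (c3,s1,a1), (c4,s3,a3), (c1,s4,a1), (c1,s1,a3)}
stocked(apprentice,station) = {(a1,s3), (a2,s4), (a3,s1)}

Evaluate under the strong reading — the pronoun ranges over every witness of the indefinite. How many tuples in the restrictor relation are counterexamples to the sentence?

"him" takes "an apprentice" as antecedent and "it" takes "a station"; both are donkey pronouns co-varying with the restrictor.
Strong reading: for every (c,s,a) with assigned(c,s,a), stocked(a,s).
Restrictor triples: (c1,s1,a3)→stocked(a3,s1) ✓  (c1,s2,a1)→stocked(a1,s2) ✗  (c1,s4,a1)→stocked(a1,s4) ✗  (c1,s5,a3)→stocked(a3,s5) ✗  (c2,s4,a2)→stocked(a2,s4) ✓  (c2,s5,a3)→stocked(a3,s5) ✗  (c3,s1,a1)→stocked(a1,s1) ✗  (c3,s2,a3)→stocked(a3,s2) ✗  (c4,s1,a3)→stocked(a3,s1) ✓  (c4,s3,a3)→stocked(a3,s3) ✗  (c4,s4,a2)→stocked(a2,s4) ✓  (c4,s5,a3)→stocked(a3,s5) ✗
Counterexamples (restrictor triples failing the scope): 8.

8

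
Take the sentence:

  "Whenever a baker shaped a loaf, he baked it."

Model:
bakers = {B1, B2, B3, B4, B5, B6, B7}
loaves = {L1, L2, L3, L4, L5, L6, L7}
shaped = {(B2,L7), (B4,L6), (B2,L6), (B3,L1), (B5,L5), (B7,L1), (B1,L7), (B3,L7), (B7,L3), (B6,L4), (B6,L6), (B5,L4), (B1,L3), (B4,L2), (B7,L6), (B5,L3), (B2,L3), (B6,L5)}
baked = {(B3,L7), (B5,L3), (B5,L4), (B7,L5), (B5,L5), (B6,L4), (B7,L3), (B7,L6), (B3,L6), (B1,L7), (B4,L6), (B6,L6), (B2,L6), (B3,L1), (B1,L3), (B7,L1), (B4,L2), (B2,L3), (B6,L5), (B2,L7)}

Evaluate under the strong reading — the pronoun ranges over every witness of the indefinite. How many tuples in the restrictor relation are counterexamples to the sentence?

"it" takes "a loaf" as antecedent — a donkey pronoun bound across the clause boundary.
Strong reading: for every (b,l) with shaped(b,l), baked(b,l).
Restrictor pairs: (B1,L3) ✓  (B1,L7) ✓  (B2,L3) ✓  (B2,L6) ✓  (B2,L7) ✓  (B3,L1) ✓  (B3,L7) ✓  (B4,L2) ✓  (B4,L6) ✓  (B5,L3) ✓  (B5,L4) ✓  (B5,L5) ✓  (B6,L4) ✓  (B6,L5) ✓  (B6,L6) ✓  (B7,L1) ✓  (B7,L3) ✓  (B7,L6) ✓
Counterexamples (restrictor pairs failing the scope): 0.

0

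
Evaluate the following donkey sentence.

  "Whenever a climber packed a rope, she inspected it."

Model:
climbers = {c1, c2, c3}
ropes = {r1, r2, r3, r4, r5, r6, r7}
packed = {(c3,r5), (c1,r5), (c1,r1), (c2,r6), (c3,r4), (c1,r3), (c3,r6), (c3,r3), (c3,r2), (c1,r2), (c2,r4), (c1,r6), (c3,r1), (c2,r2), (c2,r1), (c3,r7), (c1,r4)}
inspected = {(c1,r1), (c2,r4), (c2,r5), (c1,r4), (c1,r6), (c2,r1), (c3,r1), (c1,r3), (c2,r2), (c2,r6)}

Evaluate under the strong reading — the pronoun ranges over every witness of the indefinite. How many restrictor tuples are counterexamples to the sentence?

"it" takes "a rope" as antecedent — a donkey pronoun bound across the clause boundary.
Strong reading: for every (c,r) with packed(c,r), inspected(c,r).
Restrictor pairs: (c1,r1) ✓  (c1,r2) ✗  (c1,r3) ✓  (c1,r4) ✓  (c1,r5) ✗  (c1,r6) ✓  (c2,r1) ✓  (c2,r2) ✓  (c2,r4) ✓  (c2,r6) ✓  (c3,r1) ✓  (c3,r2) ✗  (c3,r3) ✗  (c3,r4) ✗  (c3,r5) ✗  (c3,r6) ✗  (c3,r7) ✗
Counterexamples (restrictor pairs failing the scope): 8.

8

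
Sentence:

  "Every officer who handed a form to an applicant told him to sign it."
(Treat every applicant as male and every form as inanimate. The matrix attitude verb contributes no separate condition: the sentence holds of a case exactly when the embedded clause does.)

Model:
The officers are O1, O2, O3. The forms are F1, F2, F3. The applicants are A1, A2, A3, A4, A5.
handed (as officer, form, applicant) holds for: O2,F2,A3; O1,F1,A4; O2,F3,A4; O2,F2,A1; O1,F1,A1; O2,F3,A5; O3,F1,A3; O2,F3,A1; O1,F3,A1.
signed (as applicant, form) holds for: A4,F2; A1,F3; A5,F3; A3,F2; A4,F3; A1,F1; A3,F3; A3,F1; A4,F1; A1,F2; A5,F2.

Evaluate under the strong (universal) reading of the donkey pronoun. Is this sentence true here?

True

"him" takes "an applicant" as antecedent and "it" takes "a form"; both are donkey pronouns co-varying with the restrictor.
Strong reading: for every (o,f,a) with handed(o,f,a), signed(a,f).
Restrictor triples: (O1,F1,A1)→signed(A1,F1) ✓  (O1,F1,A4)→signed(A4,F1) ✓  (O1,F3,A1)→signed(A1,F3) ✓  (O2,F2,A1)→signed(A1,F2) ✓  (O2,F2,A3)→signed(A3,F2) ✓  (O2,F3,A1)→signed(A1,F3) ✓  (O2,F3,A4)→signed(A4,F3) ✓  (O2,F3,A5)→signed(A5,F3) ✓  (O3,F1,A3)→signed(A3,F1) ✓
Every restrictor triple satisfies the scope.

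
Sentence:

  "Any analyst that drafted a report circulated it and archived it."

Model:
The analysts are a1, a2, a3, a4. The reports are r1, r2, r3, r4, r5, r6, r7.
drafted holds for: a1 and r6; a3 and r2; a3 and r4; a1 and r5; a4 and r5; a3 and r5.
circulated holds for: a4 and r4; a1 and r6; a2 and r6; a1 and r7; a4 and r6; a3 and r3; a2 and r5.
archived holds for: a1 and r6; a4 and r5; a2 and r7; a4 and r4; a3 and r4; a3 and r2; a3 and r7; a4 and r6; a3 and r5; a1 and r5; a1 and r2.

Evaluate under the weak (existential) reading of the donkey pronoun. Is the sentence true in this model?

False

"it" takes "a report" as antecedent — a donkey pronoun bound across the clause boundary.
Weak reading: every analyst a with some drafted-report has at least one drafted-report r such that circulated(a,r) ∧ archived(a,r).
Per analyst: a1:✓  a3:✗  a4:✗
a3 has no witness among its drafted-reports.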